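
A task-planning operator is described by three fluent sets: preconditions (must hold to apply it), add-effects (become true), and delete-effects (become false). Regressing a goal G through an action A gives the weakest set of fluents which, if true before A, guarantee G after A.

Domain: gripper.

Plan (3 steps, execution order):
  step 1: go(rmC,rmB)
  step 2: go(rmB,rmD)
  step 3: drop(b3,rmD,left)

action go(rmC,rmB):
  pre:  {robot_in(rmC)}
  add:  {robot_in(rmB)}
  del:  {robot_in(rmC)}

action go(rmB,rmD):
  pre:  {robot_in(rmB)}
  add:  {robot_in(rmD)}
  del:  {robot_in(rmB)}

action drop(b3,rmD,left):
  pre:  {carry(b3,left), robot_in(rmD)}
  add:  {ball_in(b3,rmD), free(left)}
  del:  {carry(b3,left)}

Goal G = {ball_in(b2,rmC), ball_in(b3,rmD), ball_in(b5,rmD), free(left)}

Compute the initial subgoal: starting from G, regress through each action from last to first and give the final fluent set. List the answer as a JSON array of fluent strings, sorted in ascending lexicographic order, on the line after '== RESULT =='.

Regress step by step:
  through step 3 (drop(b3,rmD,left)): drop {ball_in(b3,rmD), free(left)}, keep {ball_in(b2,rmC), ball_in(b5,rmD)}, require {carry(b3,left), robot_in(rmD)}
    → {ball_in(b2,rmC), ball_in(b5,rmD), carry(b3,left), robot_in(rmD)}
  through step 2 (go(rmB,rmD)): drop {robot_in(rmD)}, keep {ball_in(b2,rmC), ball_in(b5,rmD), carry(b3,left)}, require {robot_in(rmB)}
    → {ball_in(b2,rmC), ball_in(b5,rmD), carry(b3,left), robot_in(rmB)}
  through step 1 (go(rmC,rmB)): drop {robot_in(rmB)}, keep {ball_in(b2,rmC), ball_in(b5,rmD), carry(b3,left)}, require {robot_in(rmC)}
    → {ball_in(b2,rmC), ball_in(b5,rmD), carry(b3,left), robot_in(rmC)}

== RESULT ==
["ball_in(b2,rmC)", "ball_in(b5,rmD)", "carry(b3,left)", "robot_in(rmC)"]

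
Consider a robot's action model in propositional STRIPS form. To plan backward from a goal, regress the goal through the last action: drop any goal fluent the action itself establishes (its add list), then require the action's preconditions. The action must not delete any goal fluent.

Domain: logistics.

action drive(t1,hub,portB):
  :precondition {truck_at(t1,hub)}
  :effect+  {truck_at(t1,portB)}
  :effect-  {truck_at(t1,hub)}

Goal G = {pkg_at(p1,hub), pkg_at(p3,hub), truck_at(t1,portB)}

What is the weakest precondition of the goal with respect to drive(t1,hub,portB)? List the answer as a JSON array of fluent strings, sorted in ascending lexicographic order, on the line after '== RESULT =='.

Regress:
  G ∩ del = {}  (empty — regression defined)
  G \ add = {pkg_at(p1,hub), pkg_at(p3,hub), truck_at(t1,portB)} \ {truck_at(t1,portB)} = {pkg_at(p1,hub), pkg_at(p3,hub)}
  ∪ pre   = {pkg_at(p1,hub), pkg_at(p3,hub)} ∪ {truck_at(t1,hub)}
          = {pkg_at(p1,hub), pkg_at(p3,hub), truck_at(t1,hub)}

== RESULT ==
["pkg_at(p1,hub)", "pkg_at(p3,hub)", "truck_at(t1,hub)"]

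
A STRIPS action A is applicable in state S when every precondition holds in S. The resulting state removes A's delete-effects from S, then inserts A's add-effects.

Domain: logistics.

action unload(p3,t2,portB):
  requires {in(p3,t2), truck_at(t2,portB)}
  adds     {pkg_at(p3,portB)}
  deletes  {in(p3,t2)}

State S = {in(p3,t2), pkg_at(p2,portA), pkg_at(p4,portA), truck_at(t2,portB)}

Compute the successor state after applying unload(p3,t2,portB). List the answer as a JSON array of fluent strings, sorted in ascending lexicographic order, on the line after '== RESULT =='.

Compute (S \ del) ∪ add:
  pre ⊆ S: {in(p3,t2), truck_at(t2,portB)} ⊆ S  — applicable
  S \ del = {pkg_at(p2,portA), pkg_at(p4,portA), truck_at(t2,portB)}
  ∪ add   = {pkg_at(p2,portA), pkg_at(p3,portB), pkg_at(p4,portA), truck_at(t2,portB)}

== RESULT ==
["pkg_at(p2,portA)", "pkg_at(p3,portB)", "pkg_at(p4,portA)", "truck_at(t2,portB)"]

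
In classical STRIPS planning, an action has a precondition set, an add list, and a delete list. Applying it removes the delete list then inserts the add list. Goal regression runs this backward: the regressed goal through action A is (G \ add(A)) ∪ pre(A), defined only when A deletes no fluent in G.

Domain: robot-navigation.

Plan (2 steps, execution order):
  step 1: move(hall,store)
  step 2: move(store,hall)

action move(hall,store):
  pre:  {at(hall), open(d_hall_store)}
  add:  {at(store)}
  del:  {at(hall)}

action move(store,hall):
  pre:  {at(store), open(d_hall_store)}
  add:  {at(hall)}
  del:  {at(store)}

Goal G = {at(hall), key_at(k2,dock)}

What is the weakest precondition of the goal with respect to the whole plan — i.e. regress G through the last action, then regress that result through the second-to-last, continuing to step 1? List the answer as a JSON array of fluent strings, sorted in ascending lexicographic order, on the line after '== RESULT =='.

Work backward from the goal:
  through step 2 (move(store,hall)): drop {at(hall)}, keep {key_at(k2,dock)}, require {at(store), open(d_hall_store)}
    → {at(store), key_at(k2,dock), open(d_hall_store)}
  through step 1 (move(hall,store)): drop {at(store)}, keep {key_at(k2,dock), open(d_hall_store)}, require {at(hall), open(d_hall_store)}
    → {at(hall), key_at(k2,dock), open(d_hall_store)}

== RESULT ==
["at(hall)", "key_at(k2,dock)", "open(d_hall_store)"]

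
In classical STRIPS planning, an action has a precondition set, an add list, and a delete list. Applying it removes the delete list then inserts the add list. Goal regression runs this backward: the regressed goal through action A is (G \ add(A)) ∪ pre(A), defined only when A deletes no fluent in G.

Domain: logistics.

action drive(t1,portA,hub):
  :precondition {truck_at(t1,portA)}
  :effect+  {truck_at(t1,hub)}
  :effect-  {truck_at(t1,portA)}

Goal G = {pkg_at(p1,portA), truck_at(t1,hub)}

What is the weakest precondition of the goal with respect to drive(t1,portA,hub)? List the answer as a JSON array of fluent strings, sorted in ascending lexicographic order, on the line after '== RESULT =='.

Regress:
  G ∩ del = {}  (empty — regression defined)
  G \ add = {pkg_at(p1,portA), truck_at(t1,hub)} \ {truck_at(t1,hub)} = {pkg_at(p1,portA)}
  ∪ pre   = {pkg_at(p1,portA)} ∪ {truck_at(t1,portA)}
          = {pkg_at(p1,portA), truck_at(t1,portA)}

== RESULT ==
["pkg_at(p1,portA)", "truck_at(t1,portA)"]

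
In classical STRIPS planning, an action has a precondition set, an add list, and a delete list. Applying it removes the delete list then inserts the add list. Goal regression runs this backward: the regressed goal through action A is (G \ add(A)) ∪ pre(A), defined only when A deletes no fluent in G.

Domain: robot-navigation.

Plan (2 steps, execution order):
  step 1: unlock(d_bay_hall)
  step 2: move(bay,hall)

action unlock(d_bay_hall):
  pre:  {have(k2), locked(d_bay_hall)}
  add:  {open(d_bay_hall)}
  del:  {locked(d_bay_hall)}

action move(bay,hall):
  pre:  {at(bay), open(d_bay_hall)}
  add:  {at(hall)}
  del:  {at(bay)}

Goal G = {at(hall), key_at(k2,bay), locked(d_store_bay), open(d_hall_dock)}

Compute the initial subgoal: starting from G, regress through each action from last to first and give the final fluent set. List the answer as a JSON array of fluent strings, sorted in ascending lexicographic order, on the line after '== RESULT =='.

Work backward from the goal:
  through step 2 (move(bay,hall)): drop {at(hall)}, keep {key_at(k2,bay), locked(d_store_bay), open(d_hall_dock)}, require {at(bay), open(d_bay_hall)}
    → {at(bay), key_at(k2,bay), locked(d_store_bay), open(d_bay_hall), open(d_hall_dock)}
  through step 1 (unlock(d_bay_hall)): drop {open(d_bay_hall)}, keep {at(bay), key_at(k2,bay), locked(d_store_bay), open(d_hall_dock)}, require {have(k2), locked(d_bay_hall)}
    → {at(bay), have(k2), key_at(k2,bay), locked(d_bay_hall), locked(d_store_bay), open(d_hall_dock)}

== RESULT ==
["at(bay)", "have(k2)", "key_at(k2,bay)", "locked(d_bay_hall)", "locked(d_store_bay)", "open(d_hall_dock)"]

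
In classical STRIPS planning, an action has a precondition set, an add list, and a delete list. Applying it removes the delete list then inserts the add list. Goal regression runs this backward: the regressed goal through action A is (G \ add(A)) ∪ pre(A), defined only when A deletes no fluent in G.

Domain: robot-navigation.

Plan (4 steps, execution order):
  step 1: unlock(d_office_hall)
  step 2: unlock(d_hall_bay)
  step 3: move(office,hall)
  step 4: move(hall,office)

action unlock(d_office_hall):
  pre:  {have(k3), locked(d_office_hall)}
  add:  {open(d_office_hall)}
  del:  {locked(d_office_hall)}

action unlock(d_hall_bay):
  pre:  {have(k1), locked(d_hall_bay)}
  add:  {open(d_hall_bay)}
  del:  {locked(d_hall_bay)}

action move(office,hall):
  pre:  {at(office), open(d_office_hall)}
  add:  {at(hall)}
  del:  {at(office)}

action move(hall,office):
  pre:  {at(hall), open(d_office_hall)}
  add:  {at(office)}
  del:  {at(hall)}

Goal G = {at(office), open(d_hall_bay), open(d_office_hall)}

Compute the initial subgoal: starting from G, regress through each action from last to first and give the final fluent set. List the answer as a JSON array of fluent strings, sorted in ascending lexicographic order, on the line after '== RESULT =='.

Regress step by step:
  through step 4 (move(hall,office)): drop {at(office)}, keep {open(d_hall_bay), open(d_office_hall)}, require {at(hall), open(d_office_hall)}
    → {at(hall), open(d_hall_bay), open(d_office_hall)}
  through step 3 (move(office,hall)): drop {at(hall)}, keep {open(d_hall_bay), open(d_office_hall)}, require {at(office), open(d_office_hall)}
    → {at(office), open(d_hall_bay), open(d_office_hall)}
  through step 2 (unlock(d_hall_bay)): drop {open(d_hall_bay)}, keep {at(office), open(d_office_hall)}, require {have(k1), locked(d_hall_bay)}
    → {at(office), have(k1), locked(d_hall_bay), open(d_office_hall)}
  through step 1 (unlock(d_office_hall)): drop {open(d_office_hall)}, keep {at(office), have(k1), locked(d_hall_bay)}, require {have(k3), locked(d_office_hall)}
    → {at(office), have(k1), have(k3), locked(d_hall_bay), locked(d_office_hall)}

== RESULT ==
["at(office)", "have(k1)", "have(k3)", "locked(d_hall_bay)", "locked(d_office_hall)"]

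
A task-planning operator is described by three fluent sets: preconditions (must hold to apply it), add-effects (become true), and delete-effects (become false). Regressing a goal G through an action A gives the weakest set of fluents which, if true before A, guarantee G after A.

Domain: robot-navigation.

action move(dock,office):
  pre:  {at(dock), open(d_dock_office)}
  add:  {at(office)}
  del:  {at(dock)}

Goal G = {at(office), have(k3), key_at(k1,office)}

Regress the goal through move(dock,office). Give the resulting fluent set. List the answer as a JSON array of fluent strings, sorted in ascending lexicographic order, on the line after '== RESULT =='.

Compute (G \ add) ∪ pre:
  G ∩ del = {}  (empty — regression defined)
  G \ add = {at(office), have(k3), key_at(k1,office)} \ {at(office)} = {have(k3), key_at(k1,office)}
  ∪ pre   = {have(k3), key_at(k1,office)} ∪ {at(dock), open(d_dock_office)}
          = {at(dock), have(k3), key_at(k1,office), open(d_dock_office)}

== RESULT ==
["at(dock)", "have(k3)", "key_at(k1,office)", "open(d_dock_office)"]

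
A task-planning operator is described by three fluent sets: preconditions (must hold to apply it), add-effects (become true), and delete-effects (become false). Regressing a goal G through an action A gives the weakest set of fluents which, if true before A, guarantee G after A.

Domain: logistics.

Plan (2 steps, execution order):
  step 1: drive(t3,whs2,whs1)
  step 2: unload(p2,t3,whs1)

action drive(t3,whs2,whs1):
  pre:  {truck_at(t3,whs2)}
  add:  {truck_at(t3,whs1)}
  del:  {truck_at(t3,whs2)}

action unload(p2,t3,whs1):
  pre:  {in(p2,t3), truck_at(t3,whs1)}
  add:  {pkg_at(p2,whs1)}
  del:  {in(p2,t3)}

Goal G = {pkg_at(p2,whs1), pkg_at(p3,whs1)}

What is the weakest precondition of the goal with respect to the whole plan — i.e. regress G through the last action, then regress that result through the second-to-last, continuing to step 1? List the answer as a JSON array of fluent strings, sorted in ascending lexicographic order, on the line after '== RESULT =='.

Regress step by step:
  through step 2 (unload(p2,t3,whs1)): drop {pkg_at(p2,whs1)}, keep {pkg_at(p3,whs1)}, require {in(p2,t3), truck_at(t3,whs1)}
    → {in(p2,t3), pkg_at(p3,whs1), truck_at(t3,whs1)}
  through step 1 (drive(t3,whs2,whs1)): drop {truck_at(t3,whs1)}, keep {in(p2,t3), pkg_at(p3,whs1)}, require {truck_at(t3,whs2)}
    → {in(p2,t3), pkg_at(p3,whs1), truck_at(t3,whs2)}

== RESULT ==
["in(p2,t3)", "pkg_at(p3,whs1)", "truck_at(t3,whs2)"]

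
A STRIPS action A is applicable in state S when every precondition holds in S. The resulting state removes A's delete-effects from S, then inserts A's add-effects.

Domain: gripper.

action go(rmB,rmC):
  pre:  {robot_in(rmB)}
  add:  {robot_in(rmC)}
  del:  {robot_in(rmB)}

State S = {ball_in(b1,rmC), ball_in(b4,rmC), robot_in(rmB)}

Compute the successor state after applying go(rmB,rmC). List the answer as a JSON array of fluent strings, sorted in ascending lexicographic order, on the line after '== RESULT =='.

Progress:
  pre ⊆ S: {robot_in(rmB)} ⊆ S  — applicable
  S \ del = {ball_in(b1,rmC), ball_in(b4,rmC)}
  ∪ add   = {ball_in(b1,rmC), ball_in(b4,rmC), robot_in(rmC)}

== RESULT ==
["ball_in(b1,rmC)", "ball_in(b4,rmC)", "robot_in(rmC)"]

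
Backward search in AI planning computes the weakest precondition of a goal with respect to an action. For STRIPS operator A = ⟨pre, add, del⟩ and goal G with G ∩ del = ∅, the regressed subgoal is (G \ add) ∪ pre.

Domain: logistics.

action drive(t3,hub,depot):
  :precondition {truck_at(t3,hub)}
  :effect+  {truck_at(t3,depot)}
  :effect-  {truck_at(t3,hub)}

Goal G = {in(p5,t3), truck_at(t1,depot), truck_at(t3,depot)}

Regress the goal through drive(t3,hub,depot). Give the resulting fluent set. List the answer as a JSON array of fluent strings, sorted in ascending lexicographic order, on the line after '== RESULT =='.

Regress:
  G ∩ del = {}  (empty — regression defined)
  G \ add = {in(p5,t3), truck_at(t1,depot), truck_at(t3,depot)} \ {truck_at(t3,depot)} = {in(p5,t3), truck_at(t1,depot)}
  ∪ pre   = {in(p5,t3), truck_at(t1,depot)} ∪ {truck_at(t3,hub)}
          = {in(p5,t3), truck_at(t1,depot), truck_at(t3,hub)}

== RESULT ==
["in(p5,t3)", "truck_at(t1,depot)", "truck_at(t3,hub)"]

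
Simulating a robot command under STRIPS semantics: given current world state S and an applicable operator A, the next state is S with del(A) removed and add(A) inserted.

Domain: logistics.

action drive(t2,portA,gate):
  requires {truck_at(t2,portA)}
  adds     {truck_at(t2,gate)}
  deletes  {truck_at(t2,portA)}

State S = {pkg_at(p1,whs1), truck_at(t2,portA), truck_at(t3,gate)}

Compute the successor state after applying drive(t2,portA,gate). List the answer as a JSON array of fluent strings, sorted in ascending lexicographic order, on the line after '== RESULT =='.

Progress:
  pre ⊆ S: {truck_at(t2,portA)} ⊆ S  — applicable
  S \ del = {pkg_at(p1,whs1), truck_at(t3,gate)}
  ∪ add   = {pkg_at(p1,whs1), truck_at(t2,gate), truck_at(t3,gate)}

== RESULT ==
["pkg_at(p1,whs1)", "truck_at(t2,gate)", "truck_at(t3,gate)"]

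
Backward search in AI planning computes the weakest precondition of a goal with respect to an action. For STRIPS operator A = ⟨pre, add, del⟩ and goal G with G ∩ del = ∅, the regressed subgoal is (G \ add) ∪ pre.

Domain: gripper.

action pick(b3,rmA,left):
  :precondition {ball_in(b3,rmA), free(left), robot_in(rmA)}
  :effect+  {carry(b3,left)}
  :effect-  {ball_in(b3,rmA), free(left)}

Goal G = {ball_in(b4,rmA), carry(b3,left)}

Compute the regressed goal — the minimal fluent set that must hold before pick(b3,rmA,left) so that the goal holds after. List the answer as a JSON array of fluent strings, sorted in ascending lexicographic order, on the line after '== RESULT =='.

Regress:
  G ∩ del = {}  (empty — regression defined)
  G \ add = {ball_in(b4,rmA), carry(b3,left)} \ {carry(b3,left)} = {ball_in(b4,rmA)}
  ∪ pre   = {ball_in(b4,rmA)} ∪ {ball_in(b3,rmA), free(left), robot_in(rmA)}
          = {ball_in(b3,rmA), ball_in(b4,rmA), free(left), robot_in(rmA)}

== RESULT ==
["ball_in(b3,rmA)", "ball_in(b4,rmA)", "free(left)", "robot_in(rmA)"]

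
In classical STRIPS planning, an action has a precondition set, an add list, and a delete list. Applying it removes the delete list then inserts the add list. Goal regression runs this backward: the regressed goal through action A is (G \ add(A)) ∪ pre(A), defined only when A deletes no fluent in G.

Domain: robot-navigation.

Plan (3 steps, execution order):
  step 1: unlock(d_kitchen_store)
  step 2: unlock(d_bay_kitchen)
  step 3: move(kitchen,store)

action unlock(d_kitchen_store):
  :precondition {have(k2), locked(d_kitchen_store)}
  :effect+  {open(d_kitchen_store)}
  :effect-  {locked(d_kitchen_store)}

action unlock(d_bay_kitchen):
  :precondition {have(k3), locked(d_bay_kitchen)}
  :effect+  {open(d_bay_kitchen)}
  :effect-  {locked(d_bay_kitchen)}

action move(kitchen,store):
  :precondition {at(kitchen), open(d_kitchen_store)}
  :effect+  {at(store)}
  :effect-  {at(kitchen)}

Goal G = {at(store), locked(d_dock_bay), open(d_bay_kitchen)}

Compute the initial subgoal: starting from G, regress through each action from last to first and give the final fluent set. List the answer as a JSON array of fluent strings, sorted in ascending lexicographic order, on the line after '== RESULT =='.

Regress step by step:
  through step 3 (move(kitchen,store)): drop {at(store)}, keep {locked(d_dock_bay), open(d_bay_kitchen)}, require {at(kitchen), open(d_kitchen_store)}
    → {at(kitchen), locked(d_dock_bay), open(d_bay_kitchen), open(d_kitchen_store)}
  through step 2 (unlock(d_bay_kitchen)): drop {open(d_bay_kitchen)}, keep {at(kitchen), locked(d_dock_bay), open(d_kitchen_store)}, require {have(k3), locked(d_bay_kitchen)}
    → {at(kitchen), have(k3), locked(d_bay_kitchen), locked(d_dock_bay), open(d_kitchen_store)}
  through step 1 (unlock(d_kitchen_store)): drop {open(d_kitchen_store)}, keep {at(kitchen), have(k3), locked(d_bay_kitchen), locked(d_dock_bay)}, require {have(k2), locked(d_kitchen_store)}
    → {at(kitchen), have(k2), have(k3), locked(d_bay_kitchen), locked(d_dock_bay), locked(d_kitchen_store)}

== RESULT ==
["at(kitchen)", "have(k2)", "have(k3)", "locked(d_bay_kitchen)", "locked(d_dock_bay)", "locked(d_kitchen_store)"]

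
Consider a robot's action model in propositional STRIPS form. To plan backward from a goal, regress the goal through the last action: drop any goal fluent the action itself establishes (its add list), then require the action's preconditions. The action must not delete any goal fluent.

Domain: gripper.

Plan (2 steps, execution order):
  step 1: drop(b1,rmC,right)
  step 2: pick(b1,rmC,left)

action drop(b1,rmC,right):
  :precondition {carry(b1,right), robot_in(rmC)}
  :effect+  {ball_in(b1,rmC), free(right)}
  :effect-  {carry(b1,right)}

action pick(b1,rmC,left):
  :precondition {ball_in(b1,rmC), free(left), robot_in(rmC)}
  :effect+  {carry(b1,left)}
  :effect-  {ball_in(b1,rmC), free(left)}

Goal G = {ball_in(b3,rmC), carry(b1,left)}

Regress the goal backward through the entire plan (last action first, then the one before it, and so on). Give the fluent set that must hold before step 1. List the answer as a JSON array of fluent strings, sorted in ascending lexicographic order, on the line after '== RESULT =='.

Regress step by step:
  through step 2 (pick(b1,rmC,left)): drop {carry(b1,left)}, keep {ball_in(b3,rmC)}, require {ball_in(b1,rmC), free(left), robot_in(rmC)}
    → {ball_in(b1,rmC), ball_in(b3,rmC), free(left), robot_in(rmC)}
  through step 1 (drop(b1,rmC,right)): drop {ball_in(b1,rmC)}, keep {ball_in(b3,rmC), free(left), robot_in(rmC)}, require {carry(b1,right), robot_in(rmC)}
    → {ball_in(b3,rmC), carry(b1,right), free(left), robot_in(rmC)}

== RESULT ==
["ball_in(b3,rmC)", "carry(b1,right)", "free(left)", "robot_in(rmC)"]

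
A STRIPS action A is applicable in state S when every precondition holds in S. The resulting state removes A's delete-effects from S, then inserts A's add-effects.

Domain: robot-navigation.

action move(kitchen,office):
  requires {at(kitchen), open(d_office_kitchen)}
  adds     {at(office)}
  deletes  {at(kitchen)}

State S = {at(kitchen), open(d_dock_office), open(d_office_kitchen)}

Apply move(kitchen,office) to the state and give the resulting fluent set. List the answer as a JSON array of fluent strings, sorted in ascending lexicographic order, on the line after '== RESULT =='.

Progress:
  pre ⊆ S: {at(kitchen), open(d_office_kitchen)} ⊆ S  — applicable
  S \ del = {open(d_dock_office), open(d_office_kitchen)}
  ∪ add   = {at(office), open(d_dock_office), open(d_office_kitchen)}

== RESULT ==
["at(office)", "open(d_dock_office)", "open(d_office_kitchen)"]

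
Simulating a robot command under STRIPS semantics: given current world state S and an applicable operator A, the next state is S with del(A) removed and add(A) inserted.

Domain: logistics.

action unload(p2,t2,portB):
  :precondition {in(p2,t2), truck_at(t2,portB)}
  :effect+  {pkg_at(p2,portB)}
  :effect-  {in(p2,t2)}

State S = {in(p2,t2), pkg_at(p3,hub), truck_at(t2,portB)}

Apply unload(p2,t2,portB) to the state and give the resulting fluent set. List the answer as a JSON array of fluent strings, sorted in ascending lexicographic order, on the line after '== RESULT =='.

Compute (S \ del) ∪ add:
  pre ⊆ S: {in(p2,t2), truck_at(t2,portB)} ⊆ S  — applicable
  S \ del = {pkg_at(p3,hub), truck_at(t2,portB)}
  ∪ add   = {pkg_at(p2,portB), pkg_at(p3,hub), truck_at(t2,portB)}

== RESULT ==
["pkg_at(p2,portB)", "pkg_at(p3,hub)", "truck_at(t2,portB)"]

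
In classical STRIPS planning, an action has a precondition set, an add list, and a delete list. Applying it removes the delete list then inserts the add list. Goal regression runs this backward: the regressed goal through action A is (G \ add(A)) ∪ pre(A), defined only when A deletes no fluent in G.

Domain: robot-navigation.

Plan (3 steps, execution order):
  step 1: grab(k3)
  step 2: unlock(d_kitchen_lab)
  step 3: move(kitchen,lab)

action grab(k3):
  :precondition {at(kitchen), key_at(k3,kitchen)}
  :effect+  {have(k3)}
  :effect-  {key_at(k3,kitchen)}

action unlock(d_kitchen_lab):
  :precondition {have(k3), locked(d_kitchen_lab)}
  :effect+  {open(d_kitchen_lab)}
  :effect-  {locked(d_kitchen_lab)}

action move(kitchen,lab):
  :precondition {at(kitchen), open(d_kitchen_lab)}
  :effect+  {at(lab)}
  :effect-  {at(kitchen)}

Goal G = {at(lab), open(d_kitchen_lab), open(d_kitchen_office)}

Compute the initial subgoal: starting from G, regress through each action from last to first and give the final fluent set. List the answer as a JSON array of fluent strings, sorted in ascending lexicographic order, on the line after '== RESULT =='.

Work backward from the goal:
  through step 3 (move(kitchen,lab)): drop {at(lab)}, keep {open(d_kitchen_lab), open(d_kitchen_office)}, require {at(kitchen), open(d_kitchen_lab)}
    → {at(kitchen), open(d_kitchen_lab), open(d_kitchen_office)}
  through step 2 (unlock(d_kitchen_lab)): drop {open(d_kitchen_lab)}, keep {at(kitchen), open(d_kitchen_office)}, require {have(k3), locked(d_kitchen_lab)}
    → {at(kitchen), have(k3), locked(d_kitchen_lab), open(d_kitchen_office)}
  through step 1 (grab(k3)): drop {have(k3)}, keep {at(kitchen), locked(d_kitchen_lab), open(d_kitchen_office)}, require {at(kitchen), key_at(k3,kitchen)}
    → {at(kitchen), key_at(k3,kitchen), locked(d_kitchen_lab), open(d_kitchen_office)}

== RESULT ==
["at(kitchen)", "key_at(k3,kitchen)", "locked(d_kitchen_lab)", "open(d_kitchen_office)"]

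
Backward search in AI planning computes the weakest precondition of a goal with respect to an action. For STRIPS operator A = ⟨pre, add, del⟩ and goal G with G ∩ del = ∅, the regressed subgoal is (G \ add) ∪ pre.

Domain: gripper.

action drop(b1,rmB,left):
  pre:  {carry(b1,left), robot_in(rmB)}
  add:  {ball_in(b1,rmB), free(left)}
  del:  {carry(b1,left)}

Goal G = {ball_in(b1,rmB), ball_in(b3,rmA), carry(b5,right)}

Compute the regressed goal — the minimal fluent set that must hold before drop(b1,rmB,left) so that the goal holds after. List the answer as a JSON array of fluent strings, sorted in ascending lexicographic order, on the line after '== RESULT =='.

Compute (G \ add) ∪ pre:
  G ∩ del = {}  (empty — regression defined)
  G \ add = {ball_in(b1,rmB), ball_in(b3,rmA), carry(b5,right)} \ {ball_in(b1,rmB), free(left)} = {ball_in(b3,rmA), carry(b5,right)}
  ∪ pre   = {ball_in(b3,rmA), carry(b5,right)} ∪ {carry(b1,left), robot_in(rmB)}
          = {ball_in(b3,rmA), carry(b1,left), carry(b5,right), robot_in(rmB)}

== RESULT ==
["ball_in(b3,rmA)", "carry(b1,left)", "carry(b5,right)", "robot_in(rmB)"]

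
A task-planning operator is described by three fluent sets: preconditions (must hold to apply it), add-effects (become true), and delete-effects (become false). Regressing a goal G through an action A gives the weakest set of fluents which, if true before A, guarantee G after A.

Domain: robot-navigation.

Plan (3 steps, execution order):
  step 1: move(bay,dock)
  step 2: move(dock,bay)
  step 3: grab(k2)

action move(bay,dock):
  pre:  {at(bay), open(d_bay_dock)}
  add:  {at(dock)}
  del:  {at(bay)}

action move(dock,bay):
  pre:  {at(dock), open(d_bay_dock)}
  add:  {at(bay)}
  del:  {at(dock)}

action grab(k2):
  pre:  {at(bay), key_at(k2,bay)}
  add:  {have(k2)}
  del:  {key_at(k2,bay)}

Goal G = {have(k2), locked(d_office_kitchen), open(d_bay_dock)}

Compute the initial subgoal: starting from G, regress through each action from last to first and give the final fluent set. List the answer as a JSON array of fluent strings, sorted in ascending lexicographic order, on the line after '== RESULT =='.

Regress step by step:
  through step 3 (grab(k2)): drop {have(k2)}, keep {locked(d_office_kitchen), open(d_bay_dock)}, require {at(bay), key_at(k2,bay)}
    → {at(bay), key_at(k2,bay), locked(d_office_kitchen), open(d_bay_dock)}
  through step 2 (move(dock,bay)): drop {at(bay)}, keep {key_at(k2,bay), locked(d_office_kitchen), open(d_bay_dock)}, require {at(dock), open(d_bay_dock)}
    → {at(dock), key_at(k2,bay), locked(d_office_kitchen), open(d_bay_dock)}
  through step 1 (move(bay,dock)): drop {at(dock)}, keep {key_at(k2,bay), locked(d_office_kitchen), open(d_bay_dock)}, require {at(bay), open(d_bay_dock)}
    → {at(bay), key_at(k2,bay), locked(d_office_kitchen), open(d_bay_dock)}

== RESULT ==
["at(bay)", "key_at(k2,bay)", "locked(d_office_kitchen)", "open(d_bay_dock)"]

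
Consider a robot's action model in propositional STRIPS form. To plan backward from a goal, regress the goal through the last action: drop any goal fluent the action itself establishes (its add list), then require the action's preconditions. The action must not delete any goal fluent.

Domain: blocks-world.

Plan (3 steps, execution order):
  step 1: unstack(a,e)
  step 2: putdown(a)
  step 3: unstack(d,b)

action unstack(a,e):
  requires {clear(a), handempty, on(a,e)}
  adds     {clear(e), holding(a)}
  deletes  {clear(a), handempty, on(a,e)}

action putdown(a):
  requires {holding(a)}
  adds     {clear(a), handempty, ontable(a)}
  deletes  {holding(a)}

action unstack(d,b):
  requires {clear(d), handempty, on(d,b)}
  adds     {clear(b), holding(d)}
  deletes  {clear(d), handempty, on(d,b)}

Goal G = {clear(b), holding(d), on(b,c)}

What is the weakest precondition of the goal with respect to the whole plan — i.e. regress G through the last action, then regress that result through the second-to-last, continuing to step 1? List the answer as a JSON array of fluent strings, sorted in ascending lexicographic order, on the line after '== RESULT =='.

Work backward from the goal:
  through step 3 (unstack(d,b)): drop {clear(b), holding(d)}, keep {on(b,c)}, require {clear(d), handempty, on(d,b)}
    → {clear(d), handempty, on(b,c), on(d,b)}
  through step 2 (putdown(a)): drop {handempty}, keep {clear(d), on(b,c), on(d,b)}, require {holding(a)}
    → {clear(d), holding(a), on(b,c), on(d,b)}
  through step 1 (unstack(a,e)): drop {holding(a)}, keep {clear(d), on(b,c), on(d,b)}, require {clear(a), handempty, on(a,e)}
    → {clear(a), clear(d), handempty, on(a,e), on(b,c), on(d,b)}

== RESULT ==
["clear(a)", "clear(d)", "handempty", "on(a,e)", "on(b,c)", "on(d,b)"]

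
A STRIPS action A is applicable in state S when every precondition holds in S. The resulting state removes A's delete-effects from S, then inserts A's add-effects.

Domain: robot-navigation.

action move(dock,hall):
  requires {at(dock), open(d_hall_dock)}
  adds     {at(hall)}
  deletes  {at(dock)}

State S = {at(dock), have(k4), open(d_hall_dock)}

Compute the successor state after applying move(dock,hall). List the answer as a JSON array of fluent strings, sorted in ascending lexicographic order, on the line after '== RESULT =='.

Compute (S \ del) ∪ add:
  pre ⊆ S: {at(dock), open(d_hall_dock)} ⊆ S  — applicable
  S \ del = {have(k4), open(d_hall_dock)}
  ∪ add   = {at(hall), have(k4), open(d_hall_dock)}

== RESULT ==
["at(hall)", "have(k4)", "open(d_hall_dock)"]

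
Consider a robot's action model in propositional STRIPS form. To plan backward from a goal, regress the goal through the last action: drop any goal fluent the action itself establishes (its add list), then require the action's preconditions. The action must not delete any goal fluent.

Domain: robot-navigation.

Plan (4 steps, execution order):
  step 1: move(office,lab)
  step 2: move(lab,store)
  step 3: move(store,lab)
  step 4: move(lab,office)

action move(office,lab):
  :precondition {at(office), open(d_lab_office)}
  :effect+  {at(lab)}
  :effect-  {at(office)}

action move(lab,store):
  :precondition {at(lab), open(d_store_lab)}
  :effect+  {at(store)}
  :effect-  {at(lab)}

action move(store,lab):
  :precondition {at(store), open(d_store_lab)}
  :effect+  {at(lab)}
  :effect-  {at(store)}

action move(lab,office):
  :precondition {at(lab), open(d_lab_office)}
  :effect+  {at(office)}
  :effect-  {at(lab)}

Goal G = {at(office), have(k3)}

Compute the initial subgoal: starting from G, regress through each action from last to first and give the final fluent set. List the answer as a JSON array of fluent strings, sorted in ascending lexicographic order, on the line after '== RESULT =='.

Work backward from the goal:
  through step 4 (move(lab,office)): drop {at(office)}, keep {have(k3)}, require {at(lab), open(d_lab_office)}
    → {at(lab), have(k3), open(d_lab_office)}
  through step 3 (move(store,lab)): drop {at(lab)}, keep {have(k3), open(d_lab_office)}, require {at(store), open(d_store_lab)}
    → {at(store), have(k3), open(d_lab_office), open(d_store_lab)}
  through step 2 (move(lab,store)): drop {at(store)}, keep {have(k3), open(d_lab_office), open(d_store_lab)}, require {at(lab), open(d_store_lab)}
    → {at(lab), have(k3), open(d_lab_office), open(d_store_lab)}
  through step 1 (move(office,lab)): drop {at(lab)}, keep {have(k3), open(d_lab_office), open(d_store_lab)}, require {at(office), open(d_lab_office)}
    → {at(office), have(k3), open(d_lab_office), open(d_store_lab)}

== RESULT ==
["at(office)", "have(k3)", "open(d_lab_office)", "open(d_store_lab)"]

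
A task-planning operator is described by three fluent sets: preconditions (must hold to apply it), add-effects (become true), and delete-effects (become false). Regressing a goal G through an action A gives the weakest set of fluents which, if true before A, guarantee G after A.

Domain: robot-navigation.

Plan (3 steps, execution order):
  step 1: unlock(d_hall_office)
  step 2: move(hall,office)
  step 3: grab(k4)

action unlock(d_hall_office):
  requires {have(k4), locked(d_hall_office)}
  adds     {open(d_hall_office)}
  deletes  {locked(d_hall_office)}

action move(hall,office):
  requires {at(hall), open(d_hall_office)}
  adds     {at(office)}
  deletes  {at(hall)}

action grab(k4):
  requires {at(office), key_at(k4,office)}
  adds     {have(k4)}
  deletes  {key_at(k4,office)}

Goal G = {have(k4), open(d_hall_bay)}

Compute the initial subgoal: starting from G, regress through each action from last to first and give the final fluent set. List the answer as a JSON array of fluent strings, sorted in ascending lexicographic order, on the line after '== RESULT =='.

Work backward from the goal:
  through step 3 (grab(k4)): drop {have(k4)}, keep {open(d_hall_bay)}, require {at(office), key_at(k4,office)}
    → {at(office), key_at(k4,office), open(d_hall_bay)}
  through step 2 (move(hall,office)): drop {at(office)}, keep {key_at(k4,office), open(d_hall_bay)}, require {at(hall), open(d_hall_office)}
    → {at(hall), key_at(k4,office), open(d_hall_bay), open(d_hall_office)}
  through step 1 (unlock(d_hall_office)): drop {open(d_hall_office)}, keep {at(hall), key_at(k4,office), open(d_hall_bay)}, require {have(k4), locked(d_hall_office)}
    → {at(hall), have(k4), key_at(k4,office), locked(d_hall_office), open(d_hall_bay)}

== RESULT ==
["at(hall)", "have(k4)", "key_at(k4,office)", "locked(d_hall_office)", "open(d_hall_bay)"]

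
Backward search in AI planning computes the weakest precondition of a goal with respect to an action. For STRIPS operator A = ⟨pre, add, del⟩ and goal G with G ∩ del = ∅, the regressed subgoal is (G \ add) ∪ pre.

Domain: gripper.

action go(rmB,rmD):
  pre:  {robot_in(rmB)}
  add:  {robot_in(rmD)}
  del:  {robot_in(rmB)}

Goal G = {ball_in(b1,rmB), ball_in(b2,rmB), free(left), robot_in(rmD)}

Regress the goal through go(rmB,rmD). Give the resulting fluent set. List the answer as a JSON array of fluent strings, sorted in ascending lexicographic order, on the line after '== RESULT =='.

Regress:
  G ∩ del = {}  (empty — regression defined)
  G \ add = {ball_in(b1,rmB), ball_in(b2,rmB), free(left), robot_in(rmD)} \ {robot_in(rmD)} = {ball_in(b1,rmB), ball_in(b2,rmB), free(left)}
  ∪ pre   = {ball_in(b1,rmB), ball_in(b2,rmB), free(left)} ∪ {robot_in(rmB)}
          = {ball_in(b1,rmB), ball_in(b2,rmB), free(left), robot_in(rmB)}

== RESULT ==
["ball_in(b1,rmB)", "ball_in(b2,rmB)", "free(left)", "robot_in(rmB)"]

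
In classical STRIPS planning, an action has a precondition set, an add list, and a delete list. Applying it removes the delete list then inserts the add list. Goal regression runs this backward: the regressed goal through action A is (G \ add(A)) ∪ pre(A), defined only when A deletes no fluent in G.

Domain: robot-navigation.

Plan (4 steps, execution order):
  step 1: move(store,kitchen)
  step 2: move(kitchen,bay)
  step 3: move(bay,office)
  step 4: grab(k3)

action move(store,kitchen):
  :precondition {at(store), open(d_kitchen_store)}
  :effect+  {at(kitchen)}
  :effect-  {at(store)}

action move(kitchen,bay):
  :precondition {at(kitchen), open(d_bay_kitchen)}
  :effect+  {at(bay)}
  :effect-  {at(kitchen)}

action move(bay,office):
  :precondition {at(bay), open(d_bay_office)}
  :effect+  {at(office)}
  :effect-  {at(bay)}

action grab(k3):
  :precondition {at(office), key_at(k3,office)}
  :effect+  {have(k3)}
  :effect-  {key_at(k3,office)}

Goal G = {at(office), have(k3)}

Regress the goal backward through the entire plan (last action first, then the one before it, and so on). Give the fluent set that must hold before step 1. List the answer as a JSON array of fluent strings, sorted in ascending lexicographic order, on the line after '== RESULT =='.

Regress step by step:
  through step 4 (grab(k3)): drop {have(k3)}, keep {at(office)}, require {at(office), key_at(k3,office)}
    → {at(office), key_at(k3,office)}
  through step 3 (move(bay,office)): drop {at(office)}, keep {key_at(k3,office)}, require {at(bay), open(d_bay_office)}
    → {at(bay), key_at(k3,office), open(d_bay_office)}
  through step 2 (move(kitchen,bay)): drop {at(bay)}, keep {key_at(k3,office), open(d_bay_office)}, require {at(kitchen), open(d_bay_kitchen)}
    → {at(kitchen), key_at(k3,office), open(d_bay_kitchen), open(d_bay_office)}
  through step 1 (move(store,kitchen)): drop {at(kitchen)}, keep {key_at(k3,office), open(d_bay_kitchen), open(d_bay_office)}, require {at(store), open(d_kitchen_store)}
    → {at(store), key_at(k3,office), open(d_bay_kitchen), open(d_bay_office), open(d_kitchen_store)}

== RESULT ==
["at(store)", "key_at(k3,office)", "open(d_bay_kitchen)", "open(d_bay_office)", "open(d_kitchen_store)"]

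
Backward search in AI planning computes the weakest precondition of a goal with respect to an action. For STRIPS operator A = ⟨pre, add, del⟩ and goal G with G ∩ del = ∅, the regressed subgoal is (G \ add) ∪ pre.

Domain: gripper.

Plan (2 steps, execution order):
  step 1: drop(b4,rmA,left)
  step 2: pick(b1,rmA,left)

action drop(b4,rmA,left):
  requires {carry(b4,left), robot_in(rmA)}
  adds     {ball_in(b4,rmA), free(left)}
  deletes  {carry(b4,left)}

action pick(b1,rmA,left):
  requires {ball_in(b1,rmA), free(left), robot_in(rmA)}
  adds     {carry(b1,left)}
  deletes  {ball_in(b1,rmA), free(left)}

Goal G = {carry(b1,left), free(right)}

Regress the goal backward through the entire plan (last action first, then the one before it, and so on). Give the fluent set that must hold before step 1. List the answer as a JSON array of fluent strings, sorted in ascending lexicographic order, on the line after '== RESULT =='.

Work backward from the goal:
  through step 2 (pick(b1,rmA,left)): drop {carry(b1,left)}, keep {free(right)}, require {ball_in(b1,rmA), free(left), robot_in(rmA)}
    → {ball_in(b1,rmA), free(left), free(right), robot_in(rmA)}
  through step 1 (drop(b4,rmA,left)): drop {free(left)}, keep {ball_in(b1,rmA), free(right), robot_in(rmA)}, require {carry(b4,left), robot_in(rmA)}
    → {ball_in(b1,rmA), carry(b4,left), free(right), robot_in(rmA)}

== RESULT ==
["ball_in(b1,rmA)", "carry(b4,left)", "free(right)", "robot_in(rmA)"]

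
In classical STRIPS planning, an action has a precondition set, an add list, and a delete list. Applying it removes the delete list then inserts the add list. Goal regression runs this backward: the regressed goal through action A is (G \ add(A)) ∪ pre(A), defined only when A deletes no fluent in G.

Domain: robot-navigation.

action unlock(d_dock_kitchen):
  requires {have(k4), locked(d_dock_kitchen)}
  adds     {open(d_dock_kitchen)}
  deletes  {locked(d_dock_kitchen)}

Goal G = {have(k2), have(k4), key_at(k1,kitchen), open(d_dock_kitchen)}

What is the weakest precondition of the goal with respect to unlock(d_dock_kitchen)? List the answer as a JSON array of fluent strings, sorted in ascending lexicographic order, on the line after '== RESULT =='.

Regress:
  G ∩ del = {}  (empty — regression defined)
  G \ add = {have(k2), have(k4), key_at(k1,kitchen), open(d_dock_kitchen)} \ {open(d_dock_kitchen)} = {have(k2), have(k4), key_at(k1,kitchen)}
  ∪ pre   = {have(k2), have(k4), key_at(k1,kitchen)} ∪ {have(k4), locked(d_dock_kitchen)}
          = {have(k2), have(k4), key_at(k1,kitchen), locked(d_dock_kitchen)}

== RESULT ==
["have(k2)", "have(k4)", "key_at(k1,kitchen)", "locked(d_dock_kitchen)"]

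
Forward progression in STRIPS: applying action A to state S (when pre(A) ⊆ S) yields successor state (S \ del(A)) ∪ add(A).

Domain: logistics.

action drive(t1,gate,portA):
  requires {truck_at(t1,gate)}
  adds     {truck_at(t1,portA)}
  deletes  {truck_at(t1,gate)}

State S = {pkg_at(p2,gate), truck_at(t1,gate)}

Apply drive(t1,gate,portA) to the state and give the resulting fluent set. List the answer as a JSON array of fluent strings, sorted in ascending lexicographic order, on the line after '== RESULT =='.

Progress:
  pre ⊆ S: {truck_at(t1,gate)} ⊆ S  — applicable
  S \ del = {pkg_at(p2,gate)}
  ∪ add   = {pkg_at(p2,gate), truck_at(t1,portA)}

== RESULT ==
["pkg_at(p2,gate)", "truck_at(t1,portA)"]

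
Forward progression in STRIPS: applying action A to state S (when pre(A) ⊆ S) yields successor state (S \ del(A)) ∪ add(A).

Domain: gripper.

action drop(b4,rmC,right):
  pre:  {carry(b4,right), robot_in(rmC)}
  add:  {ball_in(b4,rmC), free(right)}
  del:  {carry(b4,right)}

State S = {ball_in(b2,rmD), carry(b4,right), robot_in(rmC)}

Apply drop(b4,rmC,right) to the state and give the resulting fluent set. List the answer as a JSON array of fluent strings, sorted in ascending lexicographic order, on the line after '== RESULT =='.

Compute (S \ del) ∪ add:
  pre ⊆ S: {carry(b4,right), robot_in(rmC)} ⊆ S  — applicable
  S \ del = {ball_in(b2,rmD), robot_in(rmC)}
  ∪ add   = {ball_in(b2,rmD), ball_in(b4,rmC), free(right), robot_in(rmC)}

== RESULT ==
["ball_in(b2,rmD)", "ball_in(b4,rmC)", "free(right)", "robot_in(rmC)"]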